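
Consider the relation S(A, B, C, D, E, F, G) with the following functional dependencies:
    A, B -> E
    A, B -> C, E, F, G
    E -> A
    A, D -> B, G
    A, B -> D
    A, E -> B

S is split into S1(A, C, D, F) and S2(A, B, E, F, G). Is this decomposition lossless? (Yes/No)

S1 ∩ S2 = {A, F}; its closure under F is {A, F}.
The closure covers neither S1 nor S2 entirely; the join is not lossless.

No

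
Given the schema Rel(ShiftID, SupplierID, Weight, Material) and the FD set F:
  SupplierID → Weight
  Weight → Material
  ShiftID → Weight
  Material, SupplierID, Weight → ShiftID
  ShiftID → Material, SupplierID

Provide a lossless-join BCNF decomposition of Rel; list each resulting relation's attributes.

{Material, Weight}; {ShiftID, SupplierID, Weight}

Candidate keys of the original relation: {ShiftID}, {SupplierID}.
{Material, ShiftID, SupplierID, Weight}: {Weight} determines {Material, Weight} here but is not a superkey — split on Weight → Material, giving {Material, Weight} and {ShiftID, SupplierID, Weight}.
{Material, Weight} has no BCNF violation.
{ShiftID, SupplierID, Weight} has no BCNF violation.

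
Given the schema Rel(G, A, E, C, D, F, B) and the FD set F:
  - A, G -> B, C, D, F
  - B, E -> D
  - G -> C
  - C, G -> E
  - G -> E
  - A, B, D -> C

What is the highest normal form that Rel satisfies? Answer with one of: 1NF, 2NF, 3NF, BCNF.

1NF

Candidate key: {A, G}. Prime attributes: {A, G}.
For B, E -> D we have {B, E}⁺ = {B, D, E}; {B, E} is not a superkey, so BCNF fails.
Because {D} is non-prime and the left side of B, E -> D is not a superkey, the relation is not in 3NF.
{G} is a proper subset of the key {A, G}, and {G}⁺ contains the non-prime attributes {C, E} — a partial dependency, so 2NF is violated.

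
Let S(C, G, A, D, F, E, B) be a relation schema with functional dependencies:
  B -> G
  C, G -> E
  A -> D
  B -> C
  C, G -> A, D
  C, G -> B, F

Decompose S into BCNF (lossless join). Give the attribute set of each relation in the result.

{A, B, C, E, F, G}; {A, D}

Candidate keys of the original relation: {B}, {C, G}.
{A, B, C, D, E, F, G}: {A} determines {A, D} here but is not a superkey — split on A -> D, giving {A, D} and {A, B, C, E, F, G}.
{A, D} has no BCNF violation.
{A, B, C, E, F, G} has no BCNF violation.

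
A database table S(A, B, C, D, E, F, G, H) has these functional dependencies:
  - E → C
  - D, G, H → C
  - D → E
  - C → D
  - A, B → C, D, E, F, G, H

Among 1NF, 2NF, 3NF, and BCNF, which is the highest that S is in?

Candidate key: {A, B}. Prime attributes: {A, B}.
E → C: {E}⁺ = {C, D, E}, which is not all of the attributes, so the left side is not a superkey — BCNF is violated.
Because {C} is non-prime and the left side of E → C is not a superkey, the relation is not in 3NF.
No non-prime attribute depends on a proper subset of any candidate key, so 2NF holds.

2NF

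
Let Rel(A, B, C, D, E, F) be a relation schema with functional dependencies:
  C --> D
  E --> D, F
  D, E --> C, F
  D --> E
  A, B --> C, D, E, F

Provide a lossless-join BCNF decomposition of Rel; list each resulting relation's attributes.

Candidate key of the original relation: {A, B}.
{A, B, C, D, E, F}: {C} determines {C, D, E, F} here but is not a superkey — split on C --> D, E, F, giving {C, D, E, F} and {A, B, C}.
{C, D, E, F} is in BCNF.
{A, B, C} is in BCNF.

{A, B, C}; {C, D, E, F}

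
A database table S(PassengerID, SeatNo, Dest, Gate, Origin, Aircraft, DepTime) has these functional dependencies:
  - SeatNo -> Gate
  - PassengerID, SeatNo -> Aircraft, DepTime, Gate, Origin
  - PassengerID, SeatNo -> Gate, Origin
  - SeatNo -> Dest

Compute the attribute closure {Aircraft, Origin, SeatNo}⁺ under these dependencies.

Start with {Aircraft, Origin, SeatNo}.
SeatNo -> Gate applies; add {Gate} → now {Aircraft, Gate, Origin, SeatNo}.
SeatNo -> Dest applies; add {Dest} → now {Aircraft, Dest, Gate, Origin, SeatNo}.
No further FD applies.

{Aircraft, Dest, Gate, Origin, SeatNo}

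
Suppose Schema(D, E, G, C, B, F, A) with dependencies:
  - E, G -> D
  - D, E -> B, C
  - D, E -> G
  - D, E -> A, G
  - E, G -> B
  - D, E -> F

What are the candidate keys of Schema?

{D, E}, {E, G}

Attributes never on any right-hand side: {E} — every candidate key must contain it.
Closure of {D, E} is {A, B, C, D, E, F, G}, the whole schema; {D, E} is a candidate key.
Closure of {E, G} is {A, B, C, D, E, F, G}, the whole schema; {E, G} is a candidate key.
Any other superkey properly contains one of these, so there are no further candidate keys.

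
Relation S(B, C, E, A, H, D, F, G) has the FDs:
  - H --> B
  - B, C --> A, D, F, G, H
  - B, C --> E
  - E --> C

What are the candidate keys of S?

{B, C}, {B, E}, {C, H}, {E, H}

{B, C}⁺ = {A, B, C, D, E, F, G, H}, which is every attribute, so {B, C} is a candidate key.
{B, E}⁺ = {A, B, C, D, E, F, G, H}, which is every attribute, so {B, E} is a candidate key.
{C, H}⁺ = {A, B, C, D, E, F, G, H}, which is every attribute, so {C, H} is a candidate key.
{E, H}⁺ = {A, B, C, D, E, F, G, H}, which is every attribute, so {E, H} is a candidate key.
These are minimal and exhaustive — every other superkey contains one of them.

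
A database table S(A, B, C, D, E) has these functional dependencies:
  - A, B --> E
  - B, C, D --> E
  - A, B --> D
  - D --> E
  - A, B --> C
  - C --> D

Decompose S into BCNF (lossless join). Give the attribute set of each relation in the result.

Candidate key of the original relation: {A, B}.
In {A, B, C, D, E}, {B, C, D} is not a superkey ({B, C, D}⁺ restricted to this set is {B, C, D, E}), so split on B, C, D --> E into {B, C, D, E} and {A, B, C, D}.
In {B, C, D, E}, {D} is not a superkey ({D}⁺ restricted to this set is {D, E}), so split on D --> E into {D, E} and {B, C, D}.
{D, E} is in BCNF.
In {B, C, D}, {C} is not a superkey ({C}⁺ restricted to this set is {C, D}), so split on C --> D into {C, D} and {B, C}.
{C, D} is in BCNF.
{B, C} is in BCNF.
In {A, B, C, D}, {C} is not a superkey ({C}⁺ restricted to this set is {C, D}), so split on C --> D into {C, D} and {A, B, C}.
{C, D} is in BCNF.
{A, B, C} is in BCNF.

{A, B, C}; {C, D}; {D, E}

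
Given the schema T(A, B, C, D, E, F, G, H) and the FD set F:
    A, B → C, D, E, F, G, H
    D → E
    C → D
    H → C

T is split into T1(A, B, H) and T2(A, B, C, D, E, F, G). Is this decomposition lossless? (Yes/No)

Yes

T1 ∩ T2 = {A, B}; its closure under F is {A, B, C, D, E, F, G, H}.
This includes all of T1, so the common attributes are a superkey of T1 — the join is lossless.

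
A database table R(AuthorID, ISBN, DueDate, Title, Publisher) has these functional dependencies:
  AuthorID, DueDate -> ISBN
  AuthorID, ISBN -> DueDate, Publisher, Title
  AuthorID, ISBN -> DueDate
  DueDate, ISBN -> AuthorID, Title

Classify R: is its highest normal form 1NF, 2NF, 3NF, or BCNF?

Candidate keys: {AuthorID, DueDate}, {AuthorID, ISBN}, {DueDate, ISBN}. Prime attributes: {AuthorID, DueDate, ISBN}.
Every FD has a superkey on the left, so the relation is in BCNF.

BCNF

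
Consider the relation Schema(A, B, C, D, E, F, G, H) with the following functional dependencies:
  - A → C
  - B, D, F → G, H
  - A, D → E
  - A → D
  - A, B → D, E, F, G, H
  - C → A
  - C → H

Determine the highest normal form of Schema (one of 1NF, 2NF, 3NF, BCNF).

1NF

Candidate keys: {A, B}, {B, C}. Prime attributes: {A, B, C}.
A → C breaks BCNF: {A}⁺ = {A, C, D, E, H}, so {A} is not a superkey.
B, D, F → G, H has non-prime {G, H} on the right and a non-superkey on the left, so 3NF fails.
The proper key subset {A} of {A, B} determines non-prime {D, E, H}, so the relation is not even in 2NF.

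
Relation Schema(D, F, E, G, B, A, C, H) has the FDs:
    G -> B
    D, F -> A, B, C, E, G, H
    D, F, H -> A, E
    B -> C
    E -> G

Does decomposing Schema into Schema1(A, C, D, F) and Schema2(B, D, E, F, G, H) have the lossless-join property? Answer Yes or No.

Common attributes: {D, F}; their closure is {A, B, C, D, E, F, G, H}.
This includes all of Schema1, so the common attributes are a superkey of Schema1 — the join is lossless.

Yes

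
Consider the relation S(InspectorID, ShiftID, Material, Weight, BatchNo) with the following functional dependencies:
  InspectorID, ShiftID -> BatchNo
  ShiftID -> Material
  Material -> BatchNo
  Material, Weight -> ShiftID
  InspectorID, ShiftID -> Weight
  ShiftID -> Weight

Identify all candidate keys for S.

Attributes never on any right-hand side: {InspectorID} — every candidate key must contain it.
Closure of {InspectorID, ShiftID} is {BatchNo, InspectorID, Material, ShiftID, Weight}, the whole schema; {InspectorID, ShiftID} is a candidate key.
Closure of {InspectorID, Material, Weight} is {BatchNo, InspectorID, Material, ShiftID, Weight}, the whole schema; {InspectorID, Material, Weight} is a candidate key.
These are minimal and exhaustive — every other superkey contains one of them.

{InspectorID, Material, Weight}, {InspectorID, ShiftID}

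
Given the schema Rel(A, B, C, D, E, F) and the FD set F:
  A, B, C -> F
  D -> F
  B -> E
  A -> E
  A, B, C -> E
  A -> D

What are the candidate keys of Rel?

No FD produces {A, B, C}, so they must be in every candidate key.
{A, B, C}⁺ = {A, B, C, D, E, F}, which is every attribute, so {A, B, C} is a candidate key.
Every other attribute set either contains this one or has a smaller closure.

{A, B, C}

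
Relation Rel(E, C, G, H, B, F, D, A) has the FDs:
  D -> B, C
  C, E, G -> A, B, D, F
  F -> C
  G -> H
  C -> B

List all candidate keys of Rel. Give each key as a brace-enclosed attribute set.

{C, E, G}, {D, E, G}, {E, F, G}

Attributes never on any right-hand side: {E, G} — every candidate key must contain all of them.
{C, E, G} is a candidate key since {C, E, G}⁺ = {A, B, C, D, E, F, G, H} covers every attribute.
{D, E, G} is a candidate key since {D, E, G}⁺ = {A, B, C, D, E, F, G, H} covers every attribute.
{E, F, G} is a candidate key since {E, F, G}⁺ = {A, B, C, D, E, F, G, H} covers every attribute.
No proper subset of any of these is a key, and no other minimal superkey exists.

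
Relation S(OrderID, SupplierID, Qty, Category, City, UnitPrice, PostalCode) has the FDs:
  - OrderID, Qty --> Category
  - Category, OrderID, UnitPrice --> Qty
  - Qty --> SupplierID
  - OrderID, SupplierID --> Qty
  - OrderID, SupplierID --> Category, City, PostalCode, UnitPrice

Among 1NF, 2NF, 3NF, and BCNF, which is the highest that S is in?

3NF

Candidate keys: {Category, OrderID, UnitPrice}, {OrderID, Qty}, {OrderID, SupplierID}. Prime attributes: {Category, OrderID, Qty, SupplierID, UnitPrice}.
Qty --> SupplierID breaks BCNF: {Qty}⁺ = {Qty, SupplierID}, so {Qty} is not a superkey.
Since {SupplierID} ⊆ prime attributes and every other non-superkey FD also has a prime right side, the schema is in 3NF.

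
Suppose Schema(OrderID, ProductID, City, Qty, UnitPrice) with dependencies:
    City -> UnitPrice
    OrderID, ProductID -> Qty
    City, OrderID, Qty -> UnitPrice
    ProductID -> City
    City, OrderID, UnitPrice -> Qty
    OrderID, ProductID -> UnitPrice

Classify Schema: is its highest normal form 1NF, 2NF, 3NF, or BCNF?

Candidate key: {OrderID, ProductID}. Prime attributes: {OrderID, ProductID}.
City -> UnitPrice: {City}⁺ = {City, UnitPrice}, which is not all of the attributes, so the left side is not a superkey — BCNF is violated.
City -> UnitPrice has non-prime {UnitPrice} on the right and a non-superkey on the left, so 3NF fails.
Since {ProductID} ⊂ {OrderID, ProductID} and {ProductID}⁺ ⊇ {City, UnitPrice} with {City, UnitPrice} non-prime, there is a partial dependency; 2NF fails.

1NF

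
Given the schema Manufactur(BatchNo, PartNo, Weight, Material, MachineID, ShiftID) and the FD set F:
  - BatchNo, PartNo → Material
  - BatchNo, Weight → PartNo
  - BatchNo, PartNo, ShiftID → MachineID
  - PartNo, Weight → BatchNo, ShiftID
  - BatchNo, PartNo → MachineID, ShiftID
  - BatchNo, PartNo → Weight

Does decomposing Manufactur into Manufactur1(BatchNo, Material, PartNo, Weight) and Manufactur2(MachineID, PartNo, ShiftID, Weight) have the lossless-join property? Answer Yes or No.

Common attributes: {PartNo, Weight}; their closure is {BatchNo, MachineID, Material, PartNo, ShiftID, Weight}.
Since Manufactur1 ⊆ {BatchNo, MachineID, Material, PartNo, ShiftID, Weight}, the intersection is a superkey of Manufactur1; the decomposition is lossless.

Yes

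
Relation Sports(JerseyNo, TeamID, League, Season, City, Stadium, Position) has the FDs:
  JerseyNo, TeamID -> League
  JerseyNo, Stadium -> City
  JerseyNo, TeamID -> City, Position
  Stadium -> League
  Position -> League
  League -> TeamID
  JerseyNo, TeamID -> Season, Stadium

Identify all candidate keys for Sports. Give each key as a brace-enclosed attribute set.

{JerseyNo, League}, {JerseyNo, Position}, {JerseyNo, Stadium}, {JerseyNo, TeamID}

Attributes never on any right-hand side: {JerseyNo} — every candidate key must contain it.
{JerseyNo, League}⁺ = {City, JerseyNo, League, Position, Season, Stadium, TeamID}, which is every attribute, so {JerseyNo, League} is a candidate key.
{JerseyNo, Position}⁺ = {City, JerseyNo, League, Position, Season, Stadium, TeamID}, which is every attribute, so {JerseyNo, Position} is a candidate key.
{JerseyNo, Stadium}⁺ = {City, JerseyNo, League, Position, Season, Stadium, TeamID}, which is every attribute, so {JerseyNo, Stadium} is a candidate key.
{JerseyNo, TeamID}⁺ = {City, JerseyNo, League, Position, Season, Stadium, TeamID}, which is every attribute, so {JerseyNo, TeamID} is a candidate key.
Any other superkey properly contains one of these, so there are no further candidate keys.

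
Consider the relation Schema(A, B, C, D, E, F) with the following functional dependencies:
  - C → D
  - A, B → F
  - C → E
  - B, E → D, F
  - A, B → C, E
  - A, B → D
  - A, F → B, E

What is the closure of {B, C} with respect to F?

Start with {B, C}.
C → D applies; add {D} → now {B, C, D}.
C → E applies; add {E} → now {B, C, D, E}.
B, E → D, F applies; add {F} → now {B, C, D, E, F}.
No further FD applies.

{B, C, D, E, F}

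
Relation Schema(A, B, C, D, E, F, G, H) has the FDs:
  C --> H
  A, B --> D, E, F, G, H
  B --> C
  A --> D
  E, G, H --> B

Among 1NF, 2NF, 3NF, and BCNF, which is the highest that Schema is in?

Candidate keys: {A, B}, {A, C, E, G}, {A, E, G, H}. Prime attributes: {A, B, C, E, G, H}.
For C --> H we have {C}⁺ = {C, H}; {C} is not a superkey, so BCNF fails.
Because {D} is non-prime and the left side of A --> D is not a superkey, the relation is not in 3NF.
The proper key subset {A} of {A, B} determines non-prime {D}, so the relation is not even in 2NF.

1NF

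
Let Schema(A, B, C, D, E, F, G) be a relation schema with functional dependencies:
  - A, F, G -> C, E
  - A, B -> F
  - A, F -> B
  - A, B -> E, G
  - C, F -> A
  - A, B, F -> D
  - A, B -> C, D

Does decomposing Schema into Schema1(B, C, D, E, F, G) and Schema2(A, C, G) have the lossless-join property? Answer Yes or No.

No

Schema1 ∩ Schema2 = {C, G}; its closure under F is {C, G}.
Neither Schema1 nor Schema2 is contained in that closure, so the decomposition is lossy.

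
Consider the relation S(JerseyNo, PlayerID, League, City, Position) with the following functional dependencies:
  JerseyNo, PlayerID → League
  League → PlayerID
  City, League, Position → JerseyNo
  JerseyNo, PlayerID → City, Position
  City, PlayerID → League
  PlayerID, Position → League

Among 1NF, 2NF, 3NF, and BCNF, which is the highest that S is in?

3NF

Candidate keys: {City, League, Position}, {City, PlayerID, Position}, {JerseyNo, League}, {JerseyNo, PlayerID}. Prime attributes: {City, JerseyNo, League, PlayerID, Position}.
League → PlayerID: {League}⁺ = {League, PlayerID}, which is not all of the attributes, so the left side is not a superkey — BCNF is violated.
But every attribute on its right side ({PlayerID}) is prime, and the same holds for every other non-superkey FD, so 3NF still holds.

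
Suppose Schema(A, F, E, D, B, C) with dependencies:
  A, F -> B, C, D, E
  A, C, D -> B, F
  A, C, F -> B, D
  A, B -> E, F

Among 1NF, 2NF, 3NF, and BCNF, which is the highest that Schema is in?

BCNF

Candidate keys: {A, B}, {A, C, D}, {A, F}. Prime attributes: {A, B, C, D, F}.
The left-hand side of every FD is a superkey, so BCNF is satisfied.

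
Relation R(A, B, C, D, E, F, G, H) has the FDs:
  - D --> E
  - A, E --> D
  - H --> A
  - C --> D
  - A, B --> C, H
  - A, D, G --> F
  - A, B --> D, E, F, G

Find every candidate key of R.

No FD produces {B}, so it must be in every candidate key.
Closure of {A, B} is {A, B, C, D, E, F, G, H}, the whole schema; {A, B} is a candidate key.
Closure of {B, H} is {A, B, C, D, E, F, G, H}, the whole schema; {B, H} is a candidate key.
No proper subset of any of these is a key, and no other minimal superkey exists.

{A, B}, {B, H}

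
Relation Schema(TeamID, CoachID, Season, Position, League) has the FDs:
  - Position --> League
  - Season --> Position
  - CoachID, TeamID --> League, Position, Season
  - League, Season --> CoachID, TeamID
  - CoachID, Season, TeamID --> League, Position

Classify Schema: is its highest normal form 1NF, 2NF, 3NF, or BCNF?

2NF

Candidate keys: {CoachID, TeamID}, {Season}. Prime attributes: {CoachID, Season, TeamID}.
For Position --> League we have {Position}⁺ = {League, Position}; {Position} is not a superkey, so BCNF fails.
Because {League} is non-prime and the left side of Position --> League is not a superkey, the relation is not in 3NF.
Checking every proper subset of each key, none determines a non-prime attribute — 2NF is satisfied.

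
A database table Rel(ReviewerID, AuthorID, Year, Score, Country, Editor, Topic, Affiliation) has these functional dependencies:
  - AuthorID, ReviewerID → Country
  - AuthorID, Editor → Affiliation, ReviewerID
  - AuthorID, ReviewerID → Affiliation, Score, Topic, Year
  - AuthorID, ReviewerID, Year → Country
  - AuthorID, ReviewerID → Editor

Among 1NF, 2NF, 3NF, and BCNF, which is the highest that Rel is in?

Candidate keys: {AuthorID, Editor}, {AuthorID, ReviewerID}. Prime attributes: {AuthorID, Editor, ReviewerID}.
Each dependency's left side is a superkey — BCNF holds.

BCNF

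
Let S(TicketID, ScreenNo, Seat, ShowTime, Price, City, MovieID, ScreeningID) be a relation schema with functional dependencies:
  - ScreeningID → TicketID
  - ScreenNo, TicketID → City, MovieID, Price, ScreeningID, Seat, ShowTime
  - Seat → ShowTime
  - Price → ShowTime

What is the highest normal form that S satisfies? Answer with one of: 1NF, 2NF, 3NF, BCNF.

2NF

Candidate keys: {ScreenNo, ScreeningID}, {ScreenNo, TicketID}. Prime attributes: {ScreenNo, ScreeningID, TicketID}.
ScreeningID → TicketID breaks BCNF: {ScreeningID}⁺ = {ScreeningID, TicketID}, so {ScreeningID} is not a superkey.
Because {ShowTime} is non-prime and the left side of Seat → ShowTime is not a superkey, the relation is not in 3NF.
No non-prime attribute depends on a proper subset of any candidate key, so 2NF holds.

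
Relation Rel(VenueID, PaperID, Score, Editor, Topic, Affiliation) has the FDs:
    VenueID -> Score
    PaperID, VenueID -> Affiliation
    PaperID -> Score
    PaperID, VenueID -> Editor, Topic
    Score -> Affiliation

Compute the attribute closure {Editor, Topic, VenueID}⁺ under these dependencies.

{Affiliation, Editor, Score, Topic, VenueID}

Start with {Editor, Topic, VenueID}.
VenueID -> Score applies; add {Score} → now {Editor, Score, Topic, VenueID}.
Score -> Affiliation applies; add {Affiliation} → now {Affiliation, Editor, Score, Topic, VenueID}.
No further FD applies.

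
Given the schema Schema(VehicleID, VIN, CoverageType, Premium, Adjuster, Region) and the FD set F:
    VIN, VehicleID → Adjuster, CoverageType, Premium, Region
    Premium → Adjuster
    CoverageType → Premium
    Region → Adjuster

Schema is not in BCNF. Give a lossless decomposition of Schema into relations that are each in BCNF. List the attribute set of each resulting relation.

{Adjuster, Premium}; {CoverageType, Premium}; {CoverageType, Region, VIN, VehicleID}

Candidate key of the original relation: {VIN, VehicleID}.
In {Adjuster, CoverageType, Premium, Region, VIN, VehicleID}, {Premium} is not a superkey ({Premium}⁺ restricted to this set is {Adjuster, Premium}), so split on Premium → Adjuster into {Adjuster, Premium} and {CoverageType, Premium, Region, VIN, VehicleID}.
{Adjuster, Premium}: every determinant is a superkey — BCNF.
In {CoverageType, Premium, Region, VIN, VehicleID}, {CoverageType} is not a superkey ({CoverageType}⁺ restricted to this set is {CoverageType, Premium}), so split on CoverageType → Premium into {CoverageType, Premium} and {CoverageType, Region, VIN, VehicleID}.
{CoverageType, Premium}: every determinant is a superkey — BCNF.
{CoverageType, Region, VIN, VehicleID}: every determinant is a superkey — BCNF.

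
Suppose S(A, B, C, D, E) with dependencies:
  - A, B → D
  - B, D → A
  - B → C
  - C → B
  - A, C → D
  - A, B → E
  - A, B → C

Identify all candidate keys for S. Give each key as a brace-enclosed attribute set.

{A, B}, {A, C}, {B, D}, {C, D}

{A, B}⁺ = {A, B, C, D, E} — all of the relation — so {A, B} is a candidate key.
{A, C}⁺ = {A, B, C, D, E} — all of the relation — so {A, C} is a candidate key.
{B, D}⁺ = {A, B, C, D, E} — all of the relation — so {B, D} is a candidate key.
{C, D}⁺ = {A, B, C, D, E} — all of the relation — so {C, D} is a candidate key.
No proper subset of any of these is a key, and no other minimal superkey exists.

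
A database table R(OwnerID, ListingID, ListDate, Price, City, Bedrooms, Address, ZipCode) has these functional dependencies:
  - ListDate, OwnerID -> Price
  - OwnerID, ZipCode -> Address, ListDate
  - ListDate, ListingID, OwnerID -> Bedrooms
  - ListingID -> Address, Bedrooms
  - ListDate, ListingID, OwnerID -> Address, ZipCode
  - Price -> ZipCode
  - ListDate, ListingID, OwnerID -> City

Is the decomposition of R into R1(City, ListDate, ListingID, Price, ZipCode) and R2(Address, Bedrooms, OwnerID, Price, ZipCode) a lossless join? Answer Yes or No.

The shared attributes are {Price, ZipCode} and {Price, ZipCode}⁺ = {Price, ZipCode}.
Neither R1 nor R2 is contained in that closure, so the decomposition is lossy.

No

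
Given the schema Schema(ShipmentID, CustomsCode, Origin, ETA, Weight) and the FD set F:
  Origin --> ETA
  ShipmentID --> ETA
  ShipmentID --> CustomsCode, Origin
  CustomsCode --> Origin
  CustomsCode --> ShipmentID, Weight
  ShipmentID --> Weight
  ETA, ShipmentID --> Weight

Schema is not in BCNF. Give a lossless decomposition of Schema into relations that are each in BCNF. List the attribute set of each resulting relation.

Candidate keys of the original relation: {CustomsCode}, {ShipmentID}.
{CustomsCode, ETA, Origin, ShipmentID, Weight}: {Origin} determines {ETA, Origin} here but is not a superkey — split on Origin --> ETA, giving {ETA, Origin} and {CustomsCode, Origin, ShipmentID, Weight}.
{ETA, Origin} is in BCNF.
{CustomsCode, Origin, ShipmentID, Weight} is in BCNF.

{CustomsCode, Origin, ShipmentID, Weight}; {ETA, Origin}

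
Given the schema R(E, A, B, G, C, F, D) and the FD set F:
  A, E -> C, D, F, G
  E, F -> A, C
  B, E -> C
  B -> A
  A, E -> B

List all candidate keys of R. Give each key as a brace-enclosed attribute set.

{E} never appears on the right of any FD, so every key must include it.
{A, E} is a candidate key since {A, E}⁺ = {A, B, C, D, E, F, G} covers every attribute.
{B, E} is a candidate key since {B, E}⁺ = {A, B, C, D, E, F, G} covers every attribute.
{E, F} is a candidate key since {E, F}⁺ = {A, B, C, D, E, F, G} covers every attribute.
These are minimal and exhaustive — every other superkey contains one of them.

{A, E}, {B, E}, {E, F}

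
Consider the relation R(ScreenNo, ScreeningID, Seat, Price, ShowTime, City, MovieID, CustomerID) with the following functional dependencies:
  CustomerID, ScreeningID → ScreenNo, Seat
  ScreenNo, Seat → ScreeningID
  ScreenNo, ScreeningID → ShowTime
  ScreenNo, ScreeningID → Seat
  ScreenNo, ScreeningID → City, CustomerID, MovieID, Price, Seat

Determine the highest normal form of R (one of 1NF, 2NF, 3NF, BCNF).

Candidate keys: {CustomerID, ScreeningID}, {ScreenNo, ScreeningID}, {ScreenNo, Seat}. Prime attributes: {CustomerID, ScreenNo, ScreeningID, Seat}.
Each dependency's left side is a superkey — BCNF holds.

BCNF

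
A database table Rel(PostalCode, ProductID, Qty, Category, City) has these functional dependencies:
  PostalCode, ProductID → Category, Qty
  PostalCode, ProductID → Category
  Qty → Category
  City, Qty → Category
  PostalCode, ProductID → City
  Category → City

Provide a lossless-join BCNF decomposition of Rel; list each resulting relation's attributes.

{Category, City}; {Category, Qty}; {PostalCode, ProductID, Qty}

Candidate key of the original relation: {PostalCode, ProductID}.
{Category, City, PostalCode, ProductID, Qty}: {Qty} determines {Category, City, Qty} here but is not a superkey — split on Qty → Category, City, giving {Category, City, Qty} and {PostalCode, ProductID, Qty}.
{Category, City, Qty}: {Category} determines {Category, City} here but is not a superkey — split on Category → City, giving {Category, City} and {Category, Qty}.
{Category, City} has no BCNF violation.
{Category, Qty} has no BCNF violation.
{PostalCode, ProductID, Qty} has no BCNF violation.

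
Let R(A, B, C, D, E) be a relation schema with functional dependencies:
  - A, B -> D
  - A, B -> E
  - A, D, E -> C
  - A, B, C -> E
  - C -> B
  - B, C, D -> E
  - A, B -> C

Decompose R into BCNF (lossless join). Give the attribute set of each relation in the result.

{A, C, D}; {B, C}; {C, D, E}

Candidate keys of the original relation: {A, B}, {A, C}, {A, D, E}.
{A, B, C, D, E}: {C} determines {B, C} here but is not a superkey — split on C -> B, giving {B, C} and {A, C, D, E}.
{B, C} is in BCNF.
{A, C, D, E}: {C, D} determines {C, D, E} here but is not a superkey — split on C, D -> E, giving {C, D, E} and {A, C, D}.
{C, D, E} is in BCNF.
{A, C, D} is in BCNF.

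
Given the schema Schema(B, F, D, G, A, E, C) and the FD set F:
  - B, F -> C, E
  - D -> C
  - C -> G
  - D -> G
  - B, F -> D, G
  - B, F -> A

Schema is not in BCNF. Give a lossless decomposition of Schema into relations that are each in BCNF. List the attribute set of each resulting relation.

Candidate key of the original relation: {B, F}.
{A, B, C, D, E, F, G}: {D} determines {C, D, G} here but is not a superkey — split on D -> C, G, giving {C, D, G} and {A, B, D, E, F}.
{C, D, G}: {C} determines {C, G} here but is not a superkey — split on C -> G, giving {C, G} and {C, D}.
{C, G} has no BCNF violation.
{C, D} has no BCNF violation.
{A, B, D, E, F} has no BCNF violation.

{A, B, D, E, F}; {C, D}; {C, G}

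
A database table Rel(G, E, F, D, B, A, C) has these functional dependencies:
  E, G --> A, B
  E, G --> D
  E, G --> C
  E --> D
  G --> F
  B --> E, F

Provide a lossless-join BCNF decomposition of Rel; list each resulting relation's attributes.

Candidate keys of the original relation: {B, G}, {E, G}.
Within {A, B, C, D, E, F, G}: {E}⁺ ∩ {A, B, C, D, E, F, G} = {D, E}, not the whole set, so E --> D violates BCNF; decompose into {D, E} and {A, B, C, E, F, G}.
{D, E} is in BCNF.
Within {A, B, C, E, F, G}: {G}⁺ ∩ {A, B, C, E, F, G} = {F, G}, not the whole set, so G --> F violates BCNF; decompose into {F, G} and {A, B, C, E, G}.
{F, G} is in BCNF.
Within {A, B, C, E, G}: {B}⁺ ∩ {A, B, C, E, G} = {B, E}, not the whole set, so B --> E violates BCNF; decompose into {B, E} and {A, B, C, G}.
{B, E} is in BCNF.
{A, B, C, G} is in BCNF.

{A, B, C, G}; {B, E}; {D, E}; {F, G}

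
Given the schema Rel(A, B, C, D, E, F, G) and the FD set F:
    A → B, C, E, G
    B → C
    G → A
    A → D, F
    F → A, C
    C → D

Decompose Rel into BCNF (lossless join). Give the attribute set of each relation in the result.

{A, B, E, F, G}; {B, C}; {C, D}

Candidate keys of the original relation: {A}, {F}, {G}.
{A, B, C, D, E, F, G}: {B} determines {B, C, D} here but is not a superkey — split on B → C, D, giving {B, C, D} and {A, B, E, F, G}.
{B, C, D}: {C} determines {C, D} here but is not a superkey — split on C → D, giving {C, D} and {B, C}.
{C, D} is in BCNF.
{B, C} is in BCNF.
{A, B, E, F, G} is in BCNF.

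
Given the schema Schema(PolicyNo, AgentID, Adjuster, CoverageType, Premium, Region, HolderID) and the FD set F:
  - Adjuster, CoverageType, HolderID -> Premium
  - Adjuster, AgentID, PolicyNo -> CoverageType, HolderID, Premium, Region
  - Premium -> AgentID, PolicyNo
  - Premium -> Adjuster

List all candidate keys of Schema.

{Adjuster, AgentID, PolicyNo}, {Adjuster, CoverageType, HolderID}, {Premium}

{Premium} is a candidate key since {Premium}⁺ = {Adjuster, AgentID, CoverageType, HolderID, PolicyNo, Premium, Region} covers every attribute.
{Adjuster, AgentID, PolicyNo} is a candidate key since {Adjuster, AgentID, PolicyNo}⁺ = {Adjuster, AgentID, CoverageType, HolderID, PolicyNo, Premium, Region} covers every attribute.
{Adjuster, CoverageType, HolderID} is a candidate key since {Adjuster, CoverageType, HolderID}⁺ = {Adjuster, AgentID, CoverageType, HolderID, PolicyNo, Premium, Region} covers every attribute.
These are minimal and exhaustive — every other superkey contains one of them.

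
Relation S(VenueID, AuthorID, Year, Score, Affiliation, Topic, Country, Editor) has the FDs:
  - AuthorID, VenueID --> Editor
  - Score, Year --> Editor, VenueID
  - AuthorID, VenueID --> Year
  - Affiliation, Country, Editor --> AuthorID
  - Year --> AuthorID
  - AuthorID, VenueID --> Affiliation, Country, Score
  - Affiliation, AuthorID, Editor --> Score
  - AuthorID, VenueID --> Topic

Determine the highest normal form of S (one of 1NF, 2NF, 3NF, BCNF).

3NF

Candidate keys: {Affiliation, Country, Editor, VenueID}, {Affiliation, Editor, Year}, {AuthorID, VenueID}, {Score, Year}, {VenueID, Year}. Prime attributes: {Affiliation, AuthorID, Country, Editor, Score, VenueID, Year}.
Affiliation, Country, Editor --> AuthorID: {Affiliation, Country, Editor}⁺ = {Affiliation, AuthorID, Country, Editor, Score}, which is not all of the attributes, so the left side is not a superkey — BCNF is violated.
Since {AuthorID} ⊆ prime attributes and every other non-superkey FD also has a prime right side, the schema is in 3NF.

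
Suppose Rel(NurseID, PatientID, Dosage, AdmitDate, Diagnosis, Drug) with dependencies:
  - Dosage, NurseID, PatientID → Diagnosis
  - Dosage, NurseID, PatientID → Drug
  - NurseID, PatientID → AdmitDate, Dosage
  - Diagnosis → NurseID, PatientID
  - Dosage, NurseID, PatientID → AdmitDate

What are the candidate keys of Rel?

{Diagnosis} is a candidate key since {Diagnosis}⁺ = {AdmitDate, Diagnosis, Dosage, Drug, NurseID, PatientID} covers every attribute.
{NurseID, PatientID} is a candidate key since {NurseID, PatientID}⁺ = {AdmitDate, Diagnosis, Dosage, Drug, NurseID, PatientID} covers every attribute.
Any other superkey properly contains one of these, so there are no further candidate keys.

{Diagnosis}, {NurseID, PatientID}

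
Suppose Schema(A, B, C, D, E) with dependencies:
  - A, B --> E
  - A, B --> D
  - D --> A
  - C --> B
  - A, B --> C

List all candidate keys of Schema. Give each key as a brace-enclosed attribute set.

{A, B}, {A, C}, {B, D}, {C, D}

{A, B}⁺ = {A, B, C, D, E} — all of the relation — so {A, B} is a candidate key.
{A, C}⁺ = {A, B, C, D, E} — all of the relation — so {A, C} is a candidate key.
{B, D}⁺ = {A, B, C, D, E} — all of the relation — so {B, D} is a candidate key.
{C, D}⁺ = {A, B, C, D, E} — all of the relation — so {C, D} is a candidate key.
Any other superkey properly contains one of these, so there are no further candidate keys.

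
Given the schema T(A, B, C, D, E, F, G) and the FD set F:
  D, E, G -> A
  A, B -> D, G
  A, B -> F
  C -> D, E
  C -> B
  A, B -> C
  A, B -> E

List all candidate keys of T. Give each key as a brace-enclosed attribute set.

{A, B}⁺ = {A, B, C, D, E, F, G} — all of the relation — so {A, B} is a candidate key.
{A, C}⁺ = {A, B, C, D, E, F, G} — all of the relation — so {A, C} is a candidate key.
{C, G}⁺ = {A, B, C, D, E, F, G} — all of the relation — so {C, G} is a candidate key.
{B, D, E, G}⁺ = {A, B, C, D, E, F, G} — all of the relation — so {B, D, E, G} is a candidate key.
No proper subset of any of these is a key, and no other minimal superkey exists.

{A, B}, {A, C}, {B, D, E, G}, {C, G}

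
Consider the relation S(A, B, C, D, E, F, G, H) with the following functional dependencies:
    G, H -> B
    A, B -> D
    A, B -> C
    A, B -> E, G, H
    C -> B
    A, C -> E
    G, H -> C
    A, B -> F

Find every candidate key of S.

{A} never appears on the right of any FD, so every key must include it.
{A, B} is a candidate key since {A, B}⁺ = {A, B, C, D, E, F, G, H} covers every attribute.
{A, C} is a candidate key since {A, C}⁺ = {A, B, C, D, E, F, G, H} covers every attribute.
{A, G, H} is a candidate key since {A, G, H}⁺ = {A, B, C, D, E, F, G, H} covers every attribute.
Any other superkey properly contains one of these, so there are no further candidate keys.

{A, B}, {A, C}, {A, G, H}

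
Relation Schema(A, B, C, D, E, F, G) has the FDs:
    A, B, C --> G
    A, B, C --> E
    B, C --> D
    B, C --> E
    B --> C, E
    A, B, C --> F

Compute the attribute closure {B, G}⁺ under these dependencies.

{B, C, D, E, G}

Start with {B, G}.
B --> C, E applies; add {C, E} → now {B, C, E, G}.
B, C --> D applies; add {D} → now {B, C, D, E, G}.
No further FD applies.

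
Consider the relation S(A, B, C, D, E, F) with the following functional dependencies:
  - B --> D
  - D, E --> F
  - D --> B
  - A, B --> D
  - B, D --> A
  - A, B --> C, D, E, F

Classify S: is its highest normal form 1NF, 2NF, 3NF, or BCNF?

BCNF

Candidate keys: {B}, {D}. Prime attributes: {B, D}.
Every FD has a superkey on the left, so the relation is in BCNF.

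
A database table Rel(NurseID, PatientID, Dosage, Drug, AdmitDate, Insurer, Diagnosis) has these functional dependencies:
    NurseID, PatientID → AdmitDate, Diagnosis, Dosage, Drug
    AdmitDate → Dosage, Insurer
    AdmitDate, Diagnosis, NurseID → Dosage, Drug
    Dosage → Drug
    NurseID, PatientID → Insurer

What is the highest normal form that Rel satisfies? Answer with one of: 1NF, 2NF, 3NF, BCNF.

2NF

Candidate key: {NurseID, PatientID}. Prime attributes: {NurseID, PatientID}.
For AdmitDate → Dosage, Insurer we have {AdmitDate}⁺ = {AdmitDate, Dosage, Drug, Insurer}; {AdmitDate} is not a superkey, so BCNF fails.
Because {Dosage, Insurer} are non-prime and the left side of AdmitDate → Dosage, Insurer is not a superkey, the relation is not in 3NF.
Checking every proper subset of each key, none determines a non-prime attribute — 2NF is satisfied.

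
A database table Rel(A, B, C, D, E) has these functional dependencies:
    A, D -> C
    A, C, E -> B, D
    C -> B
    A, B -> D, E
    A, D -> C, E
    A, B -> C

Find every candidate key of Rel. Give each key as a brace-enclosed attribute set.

{A, B}, {A, C}, {A, D}

Attributes never on any right-hand side: {A} — every candidate key must contain it.
{A, B}⁺ = {A, B, C, D, E}, which is every attribute, so {A, B} is a candidate key.
{A, C}⁺ = {A, B, C, D, E}, which is every attribute, so {A, C} is a candidate key.
{A, D}⁺ = {A, B, C, D, E}, which is every attribute, so {A, D} is a candidate key.
These are minimal and exhaustive — every other superkey contains one of them.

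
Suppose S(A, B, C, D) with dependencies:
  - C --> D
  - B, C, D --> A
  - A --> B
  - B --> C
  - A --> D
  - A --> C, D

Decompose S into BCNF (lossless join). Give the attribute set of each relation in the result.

{A, B, C}; {C, D}

Candidate keys of the original relation: {A}, {B}.
Within {A, B, C, D}: {C}⁺ ∩ {A, B, C, D} = {C, D}, not the whole set, so C --> D violates BCNF; decompose into {C, D} and {A, B, C}.
{C, D}: every determinant is a superkey — BCNF.
{A, B, C}: every determinant is a superkey — BCNF.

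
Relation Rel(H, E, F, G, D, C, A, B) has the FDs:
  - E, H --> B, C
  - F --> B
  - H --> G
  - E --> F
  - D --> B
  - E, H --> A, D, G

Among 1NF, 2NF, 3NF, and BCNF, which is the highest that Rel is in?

1NF

Candidate key: {E, H}. Prime attributes: {E, H}.
For F --> B we have {F}⁺ = {B, F}; {F} is not a superkey, so BCNF fails.
Because {B} is non-prime and the left side of F --> B is not a superkey, the relation is not in 3NF.
The proper key subset {E} of {E, H} determines non-prime {B, F}, so the relation is not even in 2NF.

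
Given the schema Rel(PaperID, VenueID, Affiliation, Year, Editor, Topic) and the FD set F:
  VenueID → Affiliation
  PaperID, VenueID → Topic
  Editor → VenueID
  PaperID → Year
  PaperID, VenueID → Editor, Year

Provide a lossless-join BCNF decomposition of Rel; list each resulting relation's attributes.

{Affiliation, VenueID}; {Editor, PaperID, Topic}; {Editor, VenueID}; {PaperID, Year}

Candidate keys of the original relation: {Editor, PaperID}, {PaperID, VenueID}.
Within {Affiliation, Editor, PaperID, Topic, VenueID, Year}: {VenueID}⁺ ∩ {Affiliation, Editor, PaperID, Topic, VenueID, Year} = {Affiliation, VenueID}, not the whole set, so VenueID → Affiliation violates BCNF; decompose into {Affiliation, VenueID} and {Editor, PaperID, Topic, VenueID, Year}.
{Affiliation, VenueID}: every determinant is a superkey — BCNF.
Within {Editor, PaperID, Topic, VenueID, Year}: {Editor}⁺ ∩ {Editor, PaperID, Topic, VenueID, Year} = {Editor, VenueID}, not the whole set, so Editor → VenueID violates BCNF; decompose into {Editor, VenueID} and {Editor, PaperID, Topic, Year}.
{Editor, VenueID}: every determinant is a superkey — BCNF.
Within {Editor, PaperID, Topic, Year}: {PaperID}⁺ ∩ {Editor, PaperID, Topic, Year} = {PaperID, Year}, not the whole set, so PaperID → Year violates BCNF; decompose into {PaperID, Year} and {Editor, PaperID, Topic}.
{PaperID, Year}: every determinant is a superkey — BCNF.
{Editor, PaperID, Topic}: every determinant is a superkey — BCNF.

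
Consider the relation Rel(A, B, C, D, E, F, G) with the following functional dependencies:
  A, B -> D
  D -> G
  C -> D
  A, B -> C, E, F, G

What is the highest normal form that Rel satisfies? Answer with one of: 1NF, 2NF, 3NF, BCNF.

2NF

Candidate key: {A, B}. Prime attributes: {A, B}.
D -> G: {D}⁺ = {D, G}, which is not all of the attributes, so the left side is not a superkey — BCNF is violated.
D -> G has non-prime {G} on the right and a non-superkey on the left, so 3NF fails.
Checking every proper subset of each key, none determines a non-prime attribute — 2NF is satisfied.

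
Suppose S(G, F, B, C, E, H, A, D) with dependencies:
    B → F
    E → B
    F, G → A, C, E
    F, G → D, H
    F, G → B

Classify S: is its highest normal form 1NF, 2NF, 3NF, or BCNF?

Candidate keys: {B, G}, {E, G}, {F, G}. Prime attributes: {B, E, F, G}.
B → F: {B}⁺ = {B, F}, which is not all of the attributes, so the left side is not a superkey — BCNF is violated.
Its right-hand attributes {F} are all prime, as are those of every other non-superkey FD — the relation is in 3NF.

3NF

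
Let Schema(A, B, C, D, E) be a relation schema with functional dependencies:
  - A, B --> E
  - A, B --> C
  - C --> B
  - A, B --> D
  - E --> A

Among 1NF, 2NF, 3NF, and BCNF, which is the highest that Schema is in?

Candidate keys: {A, B}, {A, C}, {B, E}, {C, E}. Prime attributes: {A, B, C, E}.
C --> B breaks BCNF: {C}⁺ = {B, C}, so {C} is not a superkey.
Since {B} ⊆ prime attributes and every other non-superkey FD also has a prime right side, the schema is in 3NF.

3NF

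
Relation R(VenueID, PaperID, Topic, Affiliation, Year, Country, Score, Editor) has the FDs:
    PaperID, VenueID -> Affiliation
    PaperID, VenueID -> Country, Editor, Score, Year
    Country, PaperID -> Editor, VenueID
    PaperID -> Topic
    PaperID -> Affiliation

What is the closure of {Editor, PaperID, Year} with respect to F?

{Affiliation, Editor, PaperID, Topic, Year}

Start with {Editor, PaperID, Year}.
PaperID -> Topic applies; add {Topic} → now {Editor, PaperID, Topic, Year}.
PaperID -> Affiliation applies; add {Affiliation} → now {Affiliation, Editor, PaperID, Topic, Year}.
No further FD applies.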